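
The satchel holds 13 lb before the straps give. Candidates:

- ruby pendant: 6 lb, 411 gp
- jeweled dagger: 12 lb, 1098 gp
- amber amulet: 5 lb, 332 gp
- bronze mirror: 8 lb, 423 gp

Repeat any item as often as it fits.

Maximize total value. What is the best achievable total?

1098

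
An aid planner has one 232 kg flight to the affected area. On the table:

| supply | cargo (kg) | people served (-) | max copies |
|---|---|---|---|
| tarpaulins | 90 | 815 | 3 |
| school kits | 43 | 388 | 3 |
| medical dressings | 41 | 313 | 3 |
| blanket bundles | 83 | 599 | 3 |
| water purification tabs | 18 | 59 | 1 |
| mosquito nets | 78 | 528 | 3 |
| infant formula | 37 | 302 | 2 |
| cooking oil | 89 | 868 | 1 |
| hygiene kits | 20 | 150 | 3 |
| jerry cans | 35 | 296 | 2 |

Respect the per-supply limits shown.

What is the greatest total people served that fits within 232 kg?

Density check — cooking oil 9.75, tarpaulins 9.06, school kits 9.02, jerry cans 8.46 are the best per kg.
The ratio heuristic lands on tarpaulins + school kits + cooking oil (2071) but leaves 10 kg idle.
The 90 kg tied up in tarpaulins is better spent on school kits + infant formula + hygiene kits — total rises to 2096 (232 kg).
Nothing else within 232 kg beats 2096.

2096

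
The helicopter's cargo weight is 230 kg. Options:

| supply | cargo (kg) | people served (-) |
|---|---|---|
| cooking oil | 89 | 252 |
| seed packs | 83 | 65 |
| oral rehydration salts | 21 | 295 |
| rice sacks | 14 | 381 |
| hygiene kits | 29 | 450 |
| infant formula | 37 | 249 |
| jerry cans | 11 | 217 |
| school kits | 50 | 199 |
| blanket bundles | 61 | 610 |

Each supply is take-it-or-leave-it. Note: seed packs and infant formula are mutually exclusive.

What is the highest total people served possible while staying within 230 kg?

Best packing: oral rehydration salts + rice sacks + hygiene kits + infant formula + jerry cans + school kits + blanket bundles — 223 kg, 2401 total.

2401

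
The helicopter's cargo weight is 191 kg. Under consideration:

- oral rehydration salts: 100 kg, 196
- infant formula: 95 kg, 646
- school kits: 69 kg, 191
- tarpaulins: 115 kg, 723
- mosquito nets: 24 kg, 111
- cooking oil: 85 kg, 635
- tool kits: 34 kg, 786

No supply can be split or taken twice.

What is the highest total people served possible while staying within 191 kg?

Ranking by ratio (people served/kg): tool kits 23.12, cooking oil 7.47, infant formula 6.80.
Taking the top-ratio supplies first gives mosquito nets + cooking oil + tool kits for 1532 (143 kg).
Dropping cooking oil frees 85 kg; slotting in tarpaulins (115 kg) lifts the total to 1620 at 173 kg.

1620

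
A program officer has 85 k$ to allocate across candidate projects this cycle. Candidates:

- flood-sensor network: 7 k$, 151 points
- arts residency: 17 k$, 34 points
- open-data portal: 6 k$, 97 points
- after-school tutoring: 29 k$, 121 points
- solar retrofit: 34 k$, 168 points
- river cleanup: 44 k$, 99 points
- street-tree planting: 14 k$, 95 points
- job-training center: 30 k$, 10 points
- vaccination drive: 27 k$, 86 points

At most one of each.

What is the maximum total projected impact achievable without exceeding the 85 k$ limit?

Filling by ratio: flood-sensor network + arts residency + open-data portal + solar retrofit + street-tree planting for 545, with 7 k$ left unused.
Replace arts residency and solar retrofit with after-school tutoring + vaccination drive: the trade gains 5 net, giving 550 at 83 k$.
An exhaustive check of the 512 subsets confirms 550.

550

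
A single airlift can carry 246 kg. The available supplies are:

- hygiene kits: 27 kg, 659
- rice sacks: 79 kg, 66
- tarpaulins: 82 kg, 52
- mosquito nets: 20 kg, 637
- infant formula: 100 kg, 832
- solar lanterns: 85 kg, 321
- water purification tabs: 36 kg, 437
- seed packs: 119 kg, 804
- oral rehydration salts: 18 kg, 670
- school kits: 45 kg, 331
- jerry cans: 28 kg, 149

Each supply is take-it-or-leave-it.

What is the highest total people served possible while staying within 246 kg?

3566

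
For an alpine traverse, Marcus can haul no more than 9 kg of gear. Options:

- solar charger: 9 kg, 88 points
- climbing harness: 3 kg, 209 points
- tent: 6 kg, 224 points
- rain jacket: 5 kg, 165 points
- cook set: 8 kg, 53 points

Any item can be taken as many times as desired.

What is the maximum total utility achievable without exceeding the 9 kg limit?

Taking 3×climbing harness: 9 kg used, 627 in utility.
Every other selection either busts 9 kg or fails to beat 627.

627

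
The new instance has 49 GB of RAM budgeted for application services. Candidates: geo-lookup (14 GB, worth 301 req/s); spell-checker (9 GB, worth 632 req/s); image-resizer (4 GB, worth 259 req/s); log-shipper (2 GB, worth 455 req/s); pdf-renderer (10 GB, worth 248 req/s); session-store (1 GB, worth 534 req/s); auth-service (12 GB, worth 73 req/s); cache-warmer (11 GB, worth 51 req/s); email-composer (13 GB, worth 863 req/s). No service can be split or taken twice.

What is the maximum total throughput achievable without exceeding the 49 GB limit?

The ratio heuristic lands on spell-checker + image-resizer + log-shipper + pdf-renderer + session-store + email-composer (2991) but leaves 10 GB idle.
The 10 GB tied up in pdf-renderer is better spent on geo-lookup — total rises to 3044 (43 GB).
Nothing else within 49 GB beats 3044.

3044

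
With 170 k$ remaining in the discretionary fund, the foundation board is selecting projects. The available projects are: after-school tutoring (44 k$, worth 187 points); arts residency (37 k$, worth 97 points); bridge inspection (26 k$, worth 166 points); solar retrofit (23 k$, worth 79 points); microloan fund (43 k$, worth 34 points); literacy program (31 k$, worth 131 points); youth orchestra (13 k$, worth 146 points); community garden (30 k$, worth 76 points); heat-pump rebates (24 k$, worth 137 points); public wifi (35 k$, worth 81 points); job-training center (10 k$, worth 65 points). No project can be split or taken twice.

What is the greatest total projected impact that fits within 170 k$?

856

Density check — youth orchestra 11.23, job-training center 6.50, bridge inspection 6.38 are the best per k$.
Greedy by ratio would take after-school tutoring + bridge inspection + literacy program + youth orchestra + heat-pump rebates + job-training center: 148 k$ used, total 832.
The 31 k$ tied up in literacy program is better spent on solar retrofit + community garden — total rises to 856 (170 k$).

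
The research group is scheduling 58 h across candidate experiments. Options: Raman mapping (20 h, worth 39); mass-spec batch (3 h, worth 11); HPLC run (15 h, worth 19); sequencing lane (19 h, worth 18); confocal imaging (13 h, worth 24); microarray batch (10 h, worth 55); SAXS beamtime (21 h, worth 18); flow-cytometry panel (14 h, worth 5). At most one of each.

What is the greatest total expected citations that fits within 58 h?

137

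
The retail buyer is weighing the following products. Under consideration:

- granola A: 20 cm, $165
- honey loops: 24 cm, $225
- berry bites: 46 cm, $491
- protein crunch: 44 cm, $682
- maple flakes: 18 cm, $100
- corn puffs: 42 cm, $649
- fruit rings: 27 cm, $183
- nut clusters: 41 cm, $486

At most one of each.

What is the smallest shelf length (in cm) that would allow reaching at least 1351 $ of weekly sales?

Look for the lowest-shelf combination reaching 1351.
protein crunch + maple flakes + corn puffs: 1431 weekly sales at 104 cm.
Any bundle with less than 104 cm falls short of 1351.

104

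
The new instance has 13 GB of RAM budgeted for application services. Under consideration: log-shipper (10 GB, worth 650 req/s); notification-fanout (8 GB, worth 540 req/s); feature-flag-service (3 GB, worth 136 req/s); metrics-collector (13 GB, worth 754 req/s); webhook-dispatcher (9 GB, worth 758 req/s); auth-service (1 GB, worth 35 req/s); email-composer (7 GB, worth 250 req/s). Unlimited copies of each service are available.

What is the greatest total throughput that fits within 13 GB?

929

By throughput per GB: webhook-dispatcher 84.22, notification-fanout 67.50, log-shipper 65.00, metrics-collector 58.00 lead.
Feature-flag-service + webhook-dispatcher + auth-service uses 13 of the 13 GB and totals 929.
Nothing else within 13 GB beats 929.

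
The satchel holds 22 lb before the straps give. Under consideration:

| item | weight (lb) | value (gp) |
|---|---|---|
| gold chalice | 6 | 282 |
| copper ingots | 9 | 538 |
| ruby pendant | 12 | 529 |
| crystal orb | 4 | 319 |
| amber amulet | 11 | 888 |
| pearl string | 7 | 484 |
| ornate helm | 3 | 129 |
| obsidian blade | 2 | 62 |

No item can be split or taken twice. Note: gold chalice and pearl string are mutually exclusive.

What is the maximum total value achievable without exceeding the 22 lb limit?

Ranking by ratio (value/lb): amber amulet 80.73, crystal orb 79.75, pearl string 69.14, copper ingots 59.78.
Crystal orb + amber amulet + pearl string uses 22 of the 22 lb and totals 1691.
Next best is amber amulet + pearl string + ornate helm at 1501 (21 lb) — short by 190.

1691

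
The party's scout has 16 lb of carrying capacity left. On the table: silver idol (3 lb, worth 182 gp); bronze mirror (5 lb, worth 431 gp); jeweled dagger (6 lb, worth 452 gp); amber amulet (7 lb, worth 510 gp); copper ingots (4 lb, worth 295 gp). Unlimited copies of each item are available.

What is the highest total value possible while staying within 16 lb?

1314

Filling by ratio: 3×bronze mirror for 1293, with 1 lb left unused.
The 5 lb tied up in bronze mirror is better spent on jeweled dagger — total rises to 1314 (16 lb).
That's the maximum — no swap from here does better than 1314.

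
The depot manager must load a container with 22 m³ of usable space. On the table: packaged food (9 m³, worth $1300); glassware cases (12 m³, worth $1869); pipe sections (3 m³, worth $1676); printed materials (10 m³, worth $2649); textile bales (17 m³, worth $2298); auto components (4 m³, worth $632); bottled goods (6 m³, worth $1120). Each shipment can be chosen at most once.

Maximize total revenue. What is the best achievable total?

Taking the top-ratio shipments first gives pipe sections + printed materials + bottled goods for 5445 (19 m³).
Dropping bottled goods frees 6 m³; slotting in packaged food (9 m³) lifts the total to 5625 at 22 m³.
The closest alternative, pipe sections + printed materials + bottled goods, reaches only 5445.

5625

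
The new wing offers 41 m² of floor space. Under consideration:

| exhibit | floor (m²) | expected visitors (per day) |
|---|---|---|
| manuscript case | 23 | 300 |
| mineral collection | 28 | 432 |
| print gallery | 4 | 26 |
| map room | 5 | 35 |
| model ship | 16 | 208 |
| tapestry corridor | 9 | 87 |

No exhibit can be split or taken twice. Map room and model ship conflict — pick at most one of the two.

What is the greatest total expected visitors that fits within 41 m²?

Taking mineral collection + print gallery + tapestry corridor: 41 m² used, 545 in expected visitors.
Runner-up mineral collection + tapestry corridor tops out at 519.

545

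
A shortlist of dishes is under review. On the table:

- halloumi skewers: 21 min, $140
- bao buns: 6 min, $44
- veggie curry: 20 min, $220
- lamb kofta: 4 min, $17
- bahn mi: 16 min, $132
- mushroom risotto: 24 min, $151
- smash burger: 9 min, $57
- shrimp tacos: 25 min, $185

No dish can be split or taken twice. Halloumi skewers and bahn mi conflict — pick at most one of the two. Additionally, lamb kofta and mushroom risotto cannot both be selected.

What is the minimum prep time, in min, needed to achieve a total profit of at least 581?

67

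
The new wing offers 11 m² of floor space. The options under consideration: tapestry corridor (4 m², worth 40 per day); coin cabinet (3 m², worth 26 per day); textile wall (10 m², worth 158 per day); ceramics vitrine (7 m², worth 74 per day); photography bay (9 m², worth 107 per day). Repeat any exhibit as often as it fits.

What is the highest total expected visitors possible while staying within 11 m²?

Best packing: textile wall — 10 m², 158 total.
Every other selection either busts 11 m² or fails to beat 158.

158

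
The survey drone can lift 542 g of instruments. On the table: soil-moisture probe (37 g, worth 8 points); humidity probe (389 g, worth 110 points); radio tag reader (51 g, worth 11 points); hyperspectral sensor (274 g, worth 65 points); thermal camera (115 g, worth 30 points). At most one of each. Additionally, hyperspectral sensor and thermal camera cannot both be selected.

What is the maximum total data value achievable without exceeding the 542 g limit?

148

Ranking by ratio (data value/g): humidity probe 0.28, thermal camera 0.26, hyperspectral sensor 0.24, soil-moisture probe 0.22.
Taking soil-moisture probe + humidity probe + thermal camera: 541 g used, 148 in data value.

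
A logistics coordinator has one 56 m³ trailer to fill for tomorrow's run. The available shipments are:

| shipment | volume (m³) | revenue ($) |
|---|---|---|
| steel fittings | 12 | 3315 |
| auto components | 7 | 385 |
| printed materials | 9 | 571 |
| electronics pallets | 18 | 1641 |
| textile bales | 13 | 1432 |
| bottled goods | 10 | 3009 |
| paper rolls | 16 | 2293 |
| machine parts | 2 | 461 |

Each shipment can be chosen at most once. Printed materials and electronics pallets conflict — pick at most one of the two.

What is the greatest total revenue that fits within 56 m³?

Steel fittings + textile bales + bottled goods + paper rolls + machine parts uses 53 of the 56 m³ and totals 10510.
Every other selection either busts 56 m³ or breaks a pairing rule or fails to beat 10510.

10510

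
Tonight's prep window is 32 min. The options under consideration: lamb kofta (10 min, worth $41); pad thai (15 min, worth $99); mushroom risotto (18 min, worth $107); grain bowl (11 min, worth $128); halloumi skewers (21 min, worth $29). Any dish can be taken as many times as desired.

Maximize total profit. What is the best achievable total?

Taking lamb kofta + 2×grain bowl: 32 min used, 297 in profit.
That's the maximum — no swap from here does better than 297.

297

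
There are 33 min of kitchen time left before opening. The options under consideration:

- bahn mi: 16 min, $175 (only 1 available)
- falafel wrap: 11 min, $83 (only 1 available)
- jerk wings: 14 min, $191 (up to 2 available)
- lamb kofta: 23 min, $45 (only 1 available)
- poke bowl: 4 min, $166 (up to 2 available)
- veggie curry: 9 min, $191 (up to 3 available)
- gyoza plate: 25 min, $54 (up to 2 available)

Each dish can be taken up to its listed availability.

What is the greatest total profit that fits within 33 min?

739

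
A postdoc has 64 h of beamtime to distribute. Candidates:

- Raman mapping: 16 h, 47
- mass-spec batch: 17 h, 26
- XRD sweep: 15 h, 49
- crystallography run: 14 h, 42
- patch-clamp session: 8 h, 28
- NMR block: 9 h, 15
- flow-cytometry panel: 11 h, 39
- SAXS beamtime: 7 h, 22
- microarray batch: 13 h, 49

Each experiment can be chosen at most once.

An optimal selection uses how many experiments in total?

5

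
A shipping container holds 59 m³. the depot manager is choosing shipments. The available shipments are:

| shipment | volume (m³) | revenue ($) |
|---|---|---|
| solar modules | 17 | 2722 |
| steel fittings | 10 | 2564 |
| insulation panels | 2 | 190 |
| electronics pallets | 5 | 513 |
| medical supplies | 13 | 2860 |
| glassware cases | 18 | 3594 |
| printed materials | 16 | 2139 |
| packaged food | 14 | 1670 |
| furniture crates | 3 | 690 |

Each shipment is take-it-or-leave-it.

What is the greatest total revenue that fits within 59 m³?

11740

Filling by ratio: steel fittings + medical supplies + glassware cases + packaged food + furniture crates for 11378, with 1 m³ left unused.
The 17 m³ tied up in packaged food and furniture crates is better spent on solar modules — total rises to 11740 (58 m³).
An exhaustive check of the 512 subsets confirms 11740.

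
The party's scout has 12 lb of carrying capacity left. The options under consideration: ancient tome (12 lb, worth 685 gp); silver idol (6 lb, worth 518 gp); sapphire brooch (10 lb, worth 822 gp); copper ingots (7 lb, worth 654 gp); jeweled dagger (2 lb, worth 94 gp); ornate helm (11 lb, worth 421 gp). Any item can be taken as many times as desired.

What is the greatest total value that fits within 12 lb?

1036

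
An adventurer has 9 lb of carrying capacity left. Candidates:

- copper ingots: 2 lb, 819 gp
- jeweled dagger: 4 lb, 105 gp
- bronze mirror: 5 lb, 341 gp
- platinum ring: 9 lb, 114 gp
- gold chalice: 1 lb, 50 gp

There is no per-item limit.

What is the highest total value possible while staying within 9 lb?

3326

The ratio ordering already packs tightly: 4×copper ingots + gold chalice, 9 lb, 3326.
No other feasible combination exceeds 3326.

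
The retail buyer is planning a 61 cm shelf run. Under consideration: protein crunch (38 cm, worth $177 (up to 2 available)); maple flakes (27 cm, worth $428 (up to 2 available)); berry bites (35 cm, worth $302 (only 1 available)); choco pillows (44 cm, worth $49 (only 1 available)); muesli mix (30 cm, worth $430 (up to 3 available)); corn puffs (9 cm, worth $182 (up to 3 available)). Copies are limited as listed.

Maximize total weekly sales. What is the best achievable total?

Greedy by ratio would take maple flakes + 3×corn puffs: 54 cm used, total 974.
The 27 cm tied up in maple flakes is better spent on muesli mix — total rises to 976 (57 cm).

976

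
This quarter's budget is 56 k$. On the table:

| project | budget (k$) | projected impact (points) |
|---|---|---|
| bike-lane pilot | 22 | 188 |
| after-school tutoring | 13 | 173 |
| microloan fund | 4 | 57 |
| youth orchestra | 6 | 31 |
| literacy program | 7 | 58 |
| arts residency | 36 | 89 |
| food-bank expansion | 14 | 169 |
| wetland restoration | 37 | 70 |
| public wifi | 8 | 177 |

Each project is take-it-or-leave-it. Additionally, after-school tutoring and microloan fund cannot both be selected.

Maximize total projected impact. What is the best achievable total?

649

Taking bike-lane pilot + microloan fund + literacy program + food-bank expansion + public wifi: 55 k$ used, 649 in projected impact.
The spare 1 k$ is too small for any remaining project, and no feasible exchange beats 649.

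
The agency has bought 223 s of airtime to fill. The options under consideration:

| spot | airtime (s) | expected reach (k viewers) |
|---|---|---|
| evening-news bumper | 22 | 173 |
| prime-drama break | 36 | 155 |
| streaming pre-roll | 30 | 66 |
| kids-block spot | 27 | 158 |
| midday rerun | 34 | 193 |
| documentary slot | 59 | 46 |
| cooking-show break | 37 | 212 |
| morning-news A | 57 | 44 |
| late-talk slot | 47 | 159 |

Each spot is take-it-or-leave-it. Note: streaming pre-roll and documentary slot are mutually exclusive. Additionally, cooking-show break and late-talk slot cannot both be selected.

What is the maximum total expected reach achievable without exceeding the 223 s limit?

957

Evening-news bumper + prime-drama break + streaming pre-roll + kids-block spot + midday rerun + cooking-show break uses 186 of the 223 s and totals 957.
Nothing else feasible within 223 s beats 957.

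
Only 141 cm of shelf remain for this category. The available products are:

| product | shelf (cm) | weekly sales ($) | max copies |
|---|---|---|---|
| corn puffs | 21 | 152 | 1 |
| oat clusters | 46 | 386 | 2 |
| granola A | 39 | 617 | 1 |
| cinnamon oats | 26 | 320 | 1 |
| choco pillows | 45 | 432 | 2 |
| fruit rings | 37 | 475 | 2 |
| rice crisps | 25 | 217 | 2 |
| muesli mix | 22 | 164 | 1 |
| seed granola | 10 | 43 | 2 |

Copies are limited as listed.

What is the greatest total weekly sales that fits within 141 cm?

By weekly sales per cm: granola A 15.82, fruit rings 12.84, cinnamon oats 12.31, choco pillows 9.60 lead.
The ratio ordering already packs tightly: granola A + cinnamon oats + 2×fruit rings, 139 cm, 1887.
Every other selection either busts 141 cm or exceeds an availability limit or fails to beat 1887.

1887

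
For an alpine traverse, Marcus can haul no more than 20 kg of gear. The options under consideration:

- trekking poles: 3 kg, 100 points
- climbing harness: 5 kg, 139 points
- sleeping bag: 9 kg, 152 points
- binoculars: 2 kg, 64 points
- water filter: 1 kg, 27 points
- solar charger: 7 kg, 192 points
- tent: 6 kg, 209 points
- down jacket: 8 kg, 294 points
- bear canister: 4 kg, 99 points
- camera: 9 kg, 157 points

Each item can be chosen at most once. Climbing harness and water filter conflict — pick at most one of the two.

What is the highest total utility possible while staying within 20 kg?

Trekking poles + binoculars + water filter + tent + down jacket uses 20 of the 20 kg and totals 694.
Runner-up trekking poles + binoculars + tent + down jacket tops out at 667.

694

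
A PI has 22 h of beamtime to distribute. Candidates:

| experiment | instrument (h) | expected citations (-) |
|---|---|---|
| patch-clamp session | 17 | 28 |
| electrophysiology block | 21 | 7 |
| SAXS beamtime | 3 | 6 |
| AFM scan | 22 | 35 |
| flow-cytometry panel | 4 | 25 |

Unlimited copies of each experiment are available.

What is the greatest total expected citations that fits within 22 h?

Ranking by ratio (expected citations/h): flow-cytometry panel 6.25, SAXS beamtime 2.00, patch-clamp session 1.65.
5×flow-cytometry panel uses 20 of the 22 h and totals 125.
That's the maximum — no swap from here does better than 125.

125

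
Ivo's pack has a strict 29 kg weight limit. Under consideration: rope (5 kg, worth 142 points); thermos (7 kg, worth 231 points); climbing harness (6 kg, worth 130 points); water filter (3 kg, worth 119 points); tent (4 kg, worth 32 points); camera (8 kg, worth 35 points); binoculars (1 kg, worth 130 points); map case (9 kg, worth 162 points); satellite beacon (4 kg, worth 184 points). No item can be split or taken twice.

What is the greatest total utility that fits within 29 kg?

968

Ranking by ratio (utility/kg): binoculars 130.00, satellite beacon 46.00, water filter 39.67.
The ratio heuristic lands on rope + thermos + climbing harness + water filter + binoculars + satellite beacon (936) but leaves 3 kg idle.
Replace climbing harness with map case: the trade gains 32 net, giving 968 at 29 kg.
Runner-up rope + thermos + climbing harness + water filter + binoculars + satellite beacon tops out at 936.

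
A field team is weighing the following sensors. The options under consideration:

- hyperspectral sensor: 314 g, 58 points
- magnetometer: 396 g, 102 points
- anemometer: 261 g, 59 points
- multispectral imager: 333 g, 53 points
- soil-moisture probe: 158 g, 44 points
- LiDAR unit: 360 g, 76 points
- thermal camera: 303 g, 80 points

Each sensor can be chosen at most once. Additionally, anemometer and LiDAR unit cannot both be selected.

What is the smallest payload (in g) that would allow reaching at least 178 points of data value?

699

Need the lightest bundle worth ≥ 178.
Taking magnetometer + thermal camera gives 182 (≥ 178) for 699 g.
Any bundle with less than 699 g falls short of 178.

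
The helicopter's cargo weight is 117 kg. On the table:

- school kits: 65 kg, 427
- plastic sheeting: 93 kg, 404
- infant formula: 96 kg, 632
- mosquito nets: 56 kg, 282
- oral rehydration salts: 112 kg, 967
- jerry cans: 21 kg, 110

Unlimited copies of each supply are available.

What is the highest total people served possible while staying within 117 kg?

Oral rehydration salts uses 112 of the 117 kg and totals 967.
Nothing else within 117 kg beats 967.

967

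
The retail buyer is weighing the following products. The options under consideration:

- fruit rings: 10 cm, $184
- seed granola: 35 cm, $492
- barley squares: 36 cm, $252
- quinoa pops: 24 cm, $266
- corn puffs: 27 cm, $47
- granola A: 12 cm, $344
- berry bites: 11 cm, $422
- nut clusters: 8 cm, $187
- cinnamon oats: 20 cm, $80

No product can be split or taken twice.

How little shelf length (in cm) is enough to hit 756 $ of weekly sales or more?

Look for the lowest-shelf combination reaching 756.
Taking granola A + berry bites gives 766 (≥ 756) for 23 cm.
No combination under 23 cm hits 756.

23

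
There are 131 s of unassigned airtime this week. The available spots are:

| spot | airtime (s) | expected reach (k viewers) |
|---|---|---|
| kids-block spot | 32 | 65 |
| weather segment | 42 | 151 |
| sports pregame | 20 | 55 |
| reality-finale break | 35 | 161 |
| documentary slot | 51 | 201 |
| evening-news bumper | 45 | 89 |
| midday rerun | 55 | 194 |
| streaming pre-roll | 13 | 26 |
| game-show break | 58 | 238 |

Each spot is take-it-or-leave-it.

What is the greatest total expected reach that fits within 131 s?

513

Ranking by ratio (expected reach/s): reality-finale break 4.60, game-show break 4.10, documentary slot 3.94.
Taking the top-ratio spots first gives sports pregame + reality-finale break + streaming pre-roll + game-show break for 480 (126 s).
But weather segment + reality-finale break + documentary slot fits in 128 s and reaches 513.
No other feasible combination exceeds 513.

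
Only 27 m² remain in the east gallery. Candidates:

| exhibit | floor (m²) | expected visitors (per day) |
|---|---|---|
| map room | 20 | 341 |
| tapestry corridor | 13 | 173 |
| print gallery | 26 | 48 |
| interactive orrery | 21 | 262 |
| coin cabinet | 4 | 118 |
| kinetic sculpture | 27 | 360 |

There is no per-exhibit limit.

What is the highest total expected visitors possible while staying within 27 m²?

708

By expected visitors per m²: coin cabinet 29.50, map room 17.05, kinetic sculpture 13.33 lead.
Best packing: 6×coin cabinet — 24 m², 708 total.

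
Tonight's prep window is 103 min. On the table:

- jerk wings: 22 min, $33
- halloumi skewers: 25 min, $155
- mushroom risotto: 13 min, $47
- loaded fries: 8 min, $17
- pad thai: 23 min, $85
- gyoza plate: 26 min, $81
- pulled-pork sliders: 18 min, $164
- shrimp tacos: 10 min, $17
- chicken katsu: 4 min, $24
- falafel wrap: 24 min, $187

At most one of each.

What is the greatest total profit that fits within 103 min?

638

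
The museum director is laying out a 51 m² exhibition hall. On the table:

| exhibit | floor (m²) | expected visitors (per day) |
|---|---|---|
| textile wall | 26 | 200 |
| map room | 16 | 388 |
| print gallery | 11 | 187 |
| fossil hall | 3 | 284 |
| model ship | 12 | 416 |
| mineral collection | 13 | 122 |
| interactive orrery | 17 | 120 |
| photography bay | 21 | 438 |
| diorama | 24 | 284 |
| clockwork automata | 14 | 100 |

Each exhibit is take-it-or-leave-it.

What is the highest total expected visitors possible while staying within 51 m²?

1325

Filling by ratio: map room + print gallery + fossil hall + model ship for 1275, with 9 m² left unused.
The 16 m² tied up in map room is better spent on photography bay — total rises to 1325 (47 m²).
An exhaustive check of the 1024 subsets confirms 1325.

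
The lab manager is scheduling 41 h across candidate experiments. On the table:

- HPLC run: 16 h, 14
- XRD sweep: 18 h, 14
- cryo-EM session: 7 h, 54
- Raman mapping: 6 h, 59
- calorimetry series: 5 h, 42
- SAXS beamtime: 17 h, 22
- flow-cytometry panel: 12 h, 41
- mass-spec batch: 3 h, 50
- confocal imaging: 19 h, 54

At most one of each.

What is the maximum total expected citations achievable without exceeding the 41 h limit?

Greedy by ratio would take cryo-EM session + Raman mapping + calorimetry series + flow-cytometry panel + mass-spec batch: 33 h used, total 246.
Replace flow-cytometry panel with confocal imaging: the trade gains 13 net, giving 259 at 40 h.
Runner-up cryo-EM session + Raman mapping + calorimetry series + flow-cytometry panel + mass-spec batch tops out at 246.

259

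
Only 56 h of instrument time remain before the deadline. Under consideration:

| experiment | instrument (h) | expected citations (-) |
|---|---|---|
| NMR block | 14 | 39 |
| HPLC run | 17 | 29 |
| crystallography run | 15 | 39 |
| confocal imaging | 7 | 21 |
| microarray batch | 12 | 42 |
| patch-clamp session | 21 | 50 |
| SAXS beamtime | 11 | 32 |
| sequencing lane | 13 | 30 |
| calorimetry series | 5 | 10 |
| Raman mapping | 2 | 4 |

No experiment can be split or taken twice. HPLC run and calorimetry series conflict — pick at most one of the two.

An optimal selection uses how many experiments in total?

5

Best achievable expected citations is 156.
NMR block + confocal imaging + microarray batch + patch-clamp session + Raman mapping hits 156 at 56 h.
Every optimal selection uses 5 experiments.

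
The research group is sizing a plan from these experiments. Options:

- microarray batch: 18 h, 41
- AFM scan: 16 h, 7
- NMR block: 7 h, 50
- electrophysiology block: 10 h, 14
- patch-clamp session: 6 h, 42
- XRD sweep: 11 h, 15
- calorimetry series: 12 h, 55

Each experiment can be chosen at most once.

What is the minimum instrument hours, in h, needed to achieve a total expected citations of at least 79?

Need the lightest bundle worth ≥ 79.
NMR block + patch-clamp session: 92 expected citations at 13 h.
No combination under 13 h hits 79.

13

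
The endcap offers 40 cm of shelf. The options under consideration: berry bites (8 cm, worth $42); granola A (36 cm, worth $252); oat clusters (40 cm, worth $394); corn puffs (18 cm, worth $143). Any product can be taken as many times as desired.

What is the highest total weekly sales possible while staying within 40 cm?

394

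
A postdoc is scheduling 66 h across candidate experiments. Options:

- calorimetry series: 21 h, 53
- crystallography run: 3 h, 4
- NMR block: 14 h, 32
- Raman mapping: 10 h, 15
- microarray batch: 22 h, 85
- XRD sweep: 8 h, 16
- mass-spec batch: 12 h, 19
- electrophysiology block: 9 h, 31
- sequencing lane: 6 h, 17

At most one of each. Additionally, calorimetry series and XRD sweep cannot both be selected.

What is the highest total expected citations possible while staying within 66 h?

201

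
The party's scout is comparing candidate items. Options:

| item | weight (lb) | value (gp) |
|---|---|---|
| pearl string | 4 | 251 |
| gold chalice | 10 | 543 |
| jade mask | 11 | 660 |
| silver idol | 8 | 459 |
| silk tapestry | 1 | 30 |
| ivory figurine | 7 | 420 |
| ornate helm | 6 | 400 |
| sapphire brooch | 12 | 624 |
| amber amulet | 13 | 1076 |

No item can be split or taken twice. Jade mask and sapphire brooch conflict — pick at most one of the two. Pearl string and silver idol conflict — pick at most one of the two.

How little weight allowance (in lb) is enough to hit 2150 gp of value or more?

Minimise lb subject to total value ≥ 2150.
jade mask + ivory figurine + amber amulet reaches 2156 using 31 lb.
Any bundle with less than 31 lb falls short of 2150.

31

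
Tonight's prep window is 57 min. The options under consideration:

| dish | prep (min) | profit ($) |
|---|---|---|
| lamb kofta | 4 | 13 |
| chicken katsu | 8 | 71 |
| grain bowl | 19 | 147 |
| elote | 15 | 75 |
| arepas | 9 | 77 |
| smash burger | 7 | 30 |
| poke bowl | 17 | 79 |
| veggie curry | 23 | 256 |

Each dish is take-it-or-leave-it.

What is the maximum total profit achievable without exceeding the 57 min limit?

504

Ranking by ratio (profit/min): veggie curry 11.13, chicken katsu 8.88, arepas 8.56.
Taking the top-ratio dishes first gives chicken katsu + elote + arepas + veggie curry for 479 (55 min).
The 24 min tied up in elote and arepas is better spent on grain bowl + smash burger — total rises to 504 (57 min).
Runner-up lamb kofta + grain bowl + arepas + veggie curry tops out at 493.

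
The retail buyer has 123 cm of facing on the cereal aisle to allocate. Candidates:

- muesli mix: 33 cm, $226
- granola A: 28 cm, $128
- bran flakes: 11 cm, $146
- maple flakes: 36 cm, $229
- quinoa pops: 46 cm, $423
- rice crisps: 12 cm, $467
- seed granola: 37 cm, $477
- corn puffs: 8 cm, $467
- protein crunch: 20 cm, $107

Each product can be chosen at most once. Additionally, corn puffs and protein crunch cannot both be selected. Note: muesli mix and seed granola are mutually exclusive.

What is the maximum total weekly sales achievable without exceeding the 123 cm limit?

The ratio ordering already packs tightly: bran flakes + quinoa pops + rice crisps + seed granola + corn puffs, 114 cm, 1980.
That's the maximum — no feasible swap from here does better than 1980.

1980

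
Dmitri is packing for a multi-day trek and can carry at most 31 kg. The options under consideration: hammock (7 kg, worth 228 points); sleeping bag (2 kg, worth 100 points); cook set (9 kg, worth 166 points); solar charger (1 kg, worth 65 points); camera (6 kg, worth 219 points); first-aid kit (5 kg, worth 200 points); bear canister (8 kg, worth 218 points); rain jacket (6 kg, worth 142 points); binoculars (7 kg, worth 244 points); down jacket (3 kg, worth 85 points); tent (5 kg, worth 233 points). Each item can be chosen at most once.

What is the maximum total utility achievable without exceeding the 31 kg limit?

Density check — solar charger 65.00, sleeping bag 50.00, tent 46.60 are the best per kg.
A density-first pass picks sleeping bag + solar charger + camera + first-aid kit + binoculars + down jacket + tent — 1146 at 29 kg.
Replace sleeping bag and down jacket with hammock: the trade gains 43 net, giving 1189 at 31 kg.
Runner-up hammock + sleeping bag + solar charger + camera + binoculars + down jacket + tent tops out at 1174.

1189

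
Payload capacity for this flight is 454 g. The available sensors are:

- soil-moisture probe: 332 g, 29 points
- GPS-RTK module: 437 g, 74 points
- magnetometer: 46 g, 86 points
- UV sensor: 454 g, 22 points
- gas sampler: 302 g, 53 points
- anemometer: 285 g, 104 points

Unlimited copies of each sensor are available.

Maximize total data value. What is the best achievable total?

774

Ranking by ratio (data value/g): magnetometer 1.87, anemometer 0.36, gas sampler 0.18.
Taking 9×magnetometer: 414 g used, 774 in data value.
The spare 40 g is too small for any remaining sensor, and no exchange beats 774.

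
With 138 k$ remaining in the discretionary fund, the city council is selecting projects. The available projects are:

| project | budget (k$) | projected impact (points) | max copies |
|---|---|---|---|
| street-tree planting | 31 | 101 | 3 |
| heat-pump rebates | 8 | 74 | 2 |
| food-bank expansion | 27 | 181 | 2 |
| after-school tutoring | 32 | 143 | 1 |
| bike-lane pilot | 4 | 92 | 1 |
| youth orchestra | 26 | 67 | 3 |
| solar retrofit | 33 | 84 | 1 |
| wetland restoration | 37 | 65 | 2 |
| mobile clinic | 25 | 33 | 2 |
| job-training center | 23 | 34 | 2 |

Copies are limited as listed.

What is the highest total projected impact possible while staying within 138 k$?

846

By projected impact per k$: bike-lane pilot 23.00, heat-pump rebates 9.25, food-bank expansion 6.70, after-school tutoring 4.47 lead.
Street-tree planting + 2×heat-pump rebates + 2×food-bank expansion + after-school tutoring + bike-lane pilot uses 137 of the 138 k$ and totals 846.
That's the maximum — no swap from here does better than 846.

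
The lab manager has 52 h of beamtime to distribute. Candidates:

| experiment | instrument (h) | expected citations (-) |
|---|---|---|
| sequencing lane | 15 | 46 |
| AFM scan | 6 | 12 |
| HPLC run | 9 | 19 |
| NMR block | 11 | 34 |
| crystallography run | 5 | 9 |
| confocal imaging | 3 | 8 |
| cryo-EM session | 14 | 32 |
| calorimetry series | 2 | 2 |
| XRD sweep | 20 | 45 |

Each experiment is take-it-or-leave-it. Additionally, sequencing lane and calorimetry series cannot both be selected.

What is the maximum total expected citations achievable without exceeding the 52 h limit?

Density check — NMR block 3.09, sequencing lane 3.07, confocal imaging 2.67 are the best per h.
Taking sequencing lane + HPLC run + NMR block + confocal imaging + cryo-EM session: 52 h used, 139 in expected citations.
Next best is sequencing lane + AFM scan + NMR block + XRD sweep at 137 (52 h) — short by 2.

139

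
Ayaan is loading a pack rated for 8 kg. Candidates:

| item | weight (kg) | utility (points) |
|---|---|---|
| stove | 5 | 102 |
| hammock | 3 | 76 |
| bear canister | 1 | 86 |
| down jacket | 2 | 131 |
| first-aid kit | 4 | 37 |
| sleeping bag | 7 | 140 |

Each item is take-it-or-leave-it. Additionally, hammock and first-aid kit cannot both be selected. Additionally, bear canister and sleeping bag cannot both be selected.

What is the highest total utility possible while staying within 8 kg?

A density-first pass picks hammock + bear canister + down jacket — 293 at 6 kg.
Dropping hammock frees 3 kg; slotting in stove (5 kg) lifts the total to 319 at 8 kg.
The closest alternative, hammock + bear canister + down jacket, reaches only 293.

319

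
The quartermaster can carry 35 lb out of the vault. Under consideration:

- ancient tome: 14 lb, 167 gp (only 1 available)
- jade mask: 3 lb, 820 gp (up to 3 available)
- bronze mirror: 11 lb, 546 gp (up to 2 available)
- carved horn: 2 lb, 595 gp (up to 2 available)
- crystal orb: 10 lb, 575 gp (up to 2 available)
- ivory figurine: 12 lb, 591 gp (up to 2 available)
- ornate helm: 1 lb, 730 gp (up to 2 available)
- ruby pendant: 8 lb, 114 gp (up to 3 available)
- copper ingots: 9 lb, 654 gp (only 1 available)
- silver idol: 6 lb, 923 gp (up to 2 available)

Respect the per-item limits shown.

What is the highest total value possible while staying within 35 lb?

7070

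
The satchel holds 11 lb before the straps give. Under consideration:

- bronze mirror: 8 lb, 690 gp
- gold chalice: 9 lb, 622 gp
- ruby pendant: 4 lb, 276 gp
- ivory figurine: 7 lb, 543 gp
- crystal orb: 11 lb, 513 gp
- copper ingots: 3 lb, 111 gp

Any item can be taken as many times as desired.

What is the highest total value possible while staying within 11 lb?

A density-first pass picks bronze mirror + copper ingots — 801 at 11 lb.
Dropping bronze mirror and copper ingots frees 11 lb; slotting in ruby pendant + ivory figurine (11 lb) lifts the total to 819 at 11 lb.
Nothing else within 11 lb beats 819.

819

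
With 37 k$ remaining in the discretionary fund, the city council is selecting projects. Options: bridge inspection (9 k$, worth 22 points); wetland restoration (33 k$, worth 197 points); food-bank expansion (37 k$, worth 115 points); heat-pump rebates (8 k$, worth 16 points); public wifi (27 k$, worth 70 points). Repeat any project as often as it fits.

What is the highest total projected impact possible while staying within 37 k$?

197

The ratio ordering already packs tightly: wetland restoration, 33 k$, 197.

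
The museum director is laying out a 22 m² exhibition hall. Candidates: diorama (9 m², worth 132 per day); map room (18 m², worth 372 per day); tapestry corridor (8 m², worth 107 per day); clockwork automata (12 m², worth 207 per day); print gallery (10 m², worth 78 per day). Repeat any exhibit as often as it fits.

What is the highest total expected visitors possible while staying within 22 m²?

Taking map room: 18 m² used, 372 in expected visitors.
That's the maximum — no swap from here does better than 372.

372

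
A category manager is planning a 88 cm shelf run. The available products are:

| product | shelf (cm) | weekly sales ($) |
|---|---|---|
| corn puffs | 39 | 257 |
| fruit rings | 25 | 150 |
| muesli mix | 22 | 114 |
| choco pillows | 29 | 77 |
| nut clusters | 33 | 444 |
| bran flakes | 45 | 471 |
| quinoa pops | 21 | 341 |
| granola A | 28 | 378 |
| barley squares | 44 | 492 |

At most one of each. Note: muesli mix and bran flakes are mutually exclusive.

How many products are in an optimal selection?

3

Best achievable weekly sales is 1163.
nut clusters + quinoa pops + granola A hits 1163 at 82 cm.
All optima have 3 products.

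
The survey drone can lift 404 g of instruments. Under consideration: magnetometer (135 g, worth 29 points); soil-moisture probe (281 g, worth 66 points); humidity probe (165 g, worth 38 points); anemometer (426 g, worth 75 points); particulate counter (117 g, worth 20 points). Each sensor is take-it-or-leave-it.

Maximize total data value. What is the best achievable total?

86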